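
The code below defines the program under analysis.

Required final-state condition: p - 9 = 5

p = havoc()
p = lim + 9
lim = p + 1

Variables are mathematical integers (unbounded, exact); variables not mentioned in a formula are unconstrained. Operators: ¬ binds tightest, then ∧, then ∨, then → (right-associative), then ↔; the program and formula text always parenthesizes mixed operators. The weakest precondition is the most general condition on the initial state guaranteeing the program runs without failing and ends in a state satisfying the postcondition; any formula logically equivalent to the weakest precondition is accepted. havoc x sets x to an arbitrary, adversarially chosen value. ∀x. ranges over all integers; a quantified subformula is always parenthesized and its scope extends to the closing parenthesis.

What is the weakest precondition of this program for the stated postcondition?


Working backward. After the program, the postcondition p - 9 = 5 must hold; in canonical form it is p = 14.
Before lim := p + 1: p = 14
Before p := lim + 9: lim = 5
Before havoc p: lim = 5
Answer: WP = lim = 5


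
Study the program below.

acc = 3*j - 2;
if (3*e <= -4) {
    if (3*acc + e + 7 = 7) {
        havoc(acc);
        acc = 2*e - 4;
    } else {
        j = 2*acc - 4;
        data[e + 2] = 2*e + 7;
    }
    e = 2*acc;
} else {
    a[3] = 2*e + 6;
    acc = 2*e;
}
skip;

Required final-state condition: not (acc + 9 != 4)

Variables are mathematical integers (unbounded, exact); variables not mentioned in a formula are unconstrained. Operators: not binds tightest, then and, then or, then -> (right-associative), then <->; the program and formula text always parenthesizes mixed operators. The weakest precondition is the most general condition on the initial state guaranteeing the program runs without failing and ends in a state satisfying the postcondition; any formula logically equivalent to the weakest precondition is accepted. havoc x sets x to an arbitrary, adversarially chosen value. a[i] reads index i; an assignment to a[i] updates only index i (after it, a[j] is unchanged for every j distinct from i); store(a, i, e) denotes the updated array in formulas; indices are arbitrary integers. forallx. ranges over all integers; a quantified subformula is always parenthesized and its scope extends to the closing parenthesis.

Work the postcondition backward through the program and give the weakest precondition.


Working backward. After the program, the postcondition not (acc + 9 != 4) must hold; in canonical form it is not (acc != -5).
Before skip: not (acc != -5)
Then branch requires (3*acc + e = 0 -> (not (2*e != -1))) and ((not (3*acc + e = 0)) -> (not (acc != -5))); else branch requires not (2*e != -5).
Before the if: (3*e <= -4 -> ((3*acc + e = 0 -> (not (2*e != -1))) and ((not (3*acc + e = 0)) -> (not (acc != -5))))) and ((not (3*e <= -4)) -> (not (2*e != -5)))
Before acc := 3*j - 2: (3*e <= -4 -> ((e + 9*j = 6 -> (not (2*e != -1))) and ((not (e + 9*j = 6)) -> (not (3*j != -3))))) and ((not (3*e <= -4)) -> (not (2*e != -5)))
Answer: WP = (3*e <= -4 -> ((e + 9*j = 6 -> (not (2*e != -1))) and ((not (e + 9*j = 6)) -> (not (3*j != -3))))) and ((not (3*e <= -4)) -> (not (2*e != -5)))


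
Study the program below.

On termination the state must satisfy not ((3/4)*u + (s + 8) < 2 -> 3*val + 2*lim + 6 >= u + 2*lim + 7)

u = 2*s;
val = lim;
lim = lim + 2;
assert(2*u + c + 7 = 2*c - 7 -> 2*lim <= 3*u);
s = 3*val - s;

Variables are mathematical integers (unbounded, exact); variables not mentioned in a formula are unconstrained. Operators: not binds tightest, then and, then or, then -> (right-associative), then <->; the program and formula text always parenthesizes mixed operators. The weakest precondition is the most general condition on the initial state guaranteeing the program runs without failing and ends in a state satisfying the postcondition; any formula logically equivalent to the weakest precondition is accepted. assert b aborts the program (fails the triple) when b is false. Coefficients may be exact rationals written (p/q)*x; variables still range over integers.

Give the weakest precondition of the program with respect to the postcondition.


Working backward. After the program, the postcondition not ((3/4)*u + (s + 8) < 2 -> 3*val + 2*lim + 6 >= u + 2*lim + 7) must hold; in canonical form it is not (s + (3/4)*u < -6 -> 3*val >= u + 1).
Before s := 3*val - s: not ((3/4)*u + 3*val < s - 6 -> 3*val >= u + 1)
Before assert 2*u + c + 7 = 2*c - 7 -> 2*lim <= 3*u: (2*u = c - 14 -> 2*lim <= 3*u) and (not ((3/4)*u + 3*val < s - 6 -> 3*val >= u + 1))
Before lim := lim + 2: (2*u = c - 14 -> 2*lim <= 3*u - 4) and (not ((3/4)*u + 3*val < s - 6 -> 3*val >= u + 1))
Before val := lim: (2*u = c - 14 -> 2*lim <= 3*u - 4) and (not (3*lim + (3/4)*u < s - 6 -> 3*lim >= u + 1))
Before u := 2*s: (4*s = c - 14 -> 2*lim <= 6*s - 4) and (not (3*lim + (1/2)*s < -6 -> 3*lim >= 2*s + 1))
Answer: WP = (4*s = c - 14 -> 2*lim <= 6*s - 4) and (not (3*lim + (1/2)*s < -6 -> 3*lim >= 2*s + 1))


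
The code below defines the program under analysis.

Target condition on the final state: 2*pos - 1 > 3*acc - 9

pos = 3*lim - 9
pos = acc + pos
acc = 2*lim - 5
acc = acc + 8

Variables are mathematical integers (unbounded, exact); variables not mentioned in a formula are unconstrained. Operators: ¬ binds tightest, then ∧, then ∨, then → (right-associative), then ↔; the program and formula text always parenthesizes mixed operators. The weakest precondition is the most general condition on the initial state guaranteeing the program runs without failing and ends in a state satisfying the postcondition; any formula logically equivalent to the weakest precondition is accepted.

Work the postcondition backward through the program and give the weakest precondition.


Working backward. After the program, the postcondition 2*pos - 1 > 3*acc - 9 must hold; in canonical form it is 2*pos > 3*acc - 8.
Before acc := acc + 8: 2*pos > 3*acc + 16
Before acc := 2*lim - 5: 2*pos > 6*lim + 1
Before pos := acc + pos: 2*acc + 2*pos > 6*lim + 1
Before pos := 3*lim - 9: 2*acc > 19
Answer: WP = 2*acc > 19


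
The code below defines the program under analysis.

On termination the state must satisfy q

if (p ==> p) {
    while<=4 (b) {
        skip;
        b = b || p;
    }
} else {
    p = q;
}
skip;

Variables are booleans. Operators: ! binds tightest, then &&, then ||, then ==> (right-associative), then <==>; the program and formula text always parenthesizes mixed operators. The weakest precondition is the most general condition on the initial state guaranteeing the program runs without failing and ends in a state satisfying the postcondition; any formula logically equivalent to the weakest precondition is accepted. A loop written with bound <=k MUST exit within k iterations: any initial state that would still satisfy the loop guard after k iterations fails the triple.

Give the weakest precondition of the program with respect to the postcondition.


Working backward. After the program, q must hold.
Before skip: q
Then branch requires (b ==> (((b || p) ==> (((b || p) ==> (((b || p) ==> ((!(b || p)) && q)) && ((!(b || p)) ==> q))) && ((!(b || p)) ==> q))) && ((!(b || p)) ==> q))) && ((!b) ==> q); else branch requires q.
Before the if: (b ==> (((b || p) ==> (((b || p) ==> (((b || p) ==> ((!(b || p)) && q)) && ((!(b || p)) ==> q))) && ((!(b || p)) ==> q))) && ((!(b || p)) ==> q))) && ((!b) ==> q)
Answer: WP = (b ==> (((b || p) ==> (((b || p) ==> (((b || p) ==> ((!(b || p)) && q)) && ((!(b || p)) ==> q))) && ((!(b || p)) ==> q))) && ((!(b || p)) ==> q))) && ((!b) ==> q)


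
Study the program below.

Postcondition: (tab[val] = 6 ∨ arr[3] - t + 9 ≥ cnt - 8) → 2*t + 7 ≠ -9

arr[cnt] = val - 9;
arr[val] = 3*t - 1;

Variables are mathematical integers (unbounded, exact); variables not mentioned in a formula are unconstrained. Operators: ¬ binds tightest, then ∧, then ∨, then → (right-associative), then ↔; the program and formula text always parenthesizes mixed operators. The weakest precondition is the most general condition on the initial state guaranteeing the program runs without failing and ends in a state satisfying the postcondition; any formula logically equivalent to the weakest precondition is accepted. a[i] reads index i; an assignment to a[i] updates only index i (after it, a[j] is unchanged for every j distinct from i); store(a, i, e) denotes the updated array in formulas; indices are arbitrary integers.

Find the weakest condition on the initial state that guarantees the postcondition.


Working backward. After the program, the postcondition (tab[val] = 6 ∨ arr[3] - t + 9 ≥ cnt - 8) → 2*t + 7 ≠ -9 must hold; in canonical form it is (tab[val] = 6 ∨ arr[3] ≥ cnt + t - 17) → 2*t ≠ -16.
Before arr[val] := 3*t - 1: (tab[val] = 6 ∨ store(arr, val, 3*t - 1)[3] ≥ cnt + t - 17) → 2*t ≠ -16
Before arr[cnt] := val - 9: (tab[val] = 6 ∨ store(store(arr, cnt, val - 9), val, 3*t - 1)[3] ≥ cnt + t - 17) → 2*t ≠ -16
Answer: WP = (tab[val] = 6 ∨ store(store(arr, cnt, val - 9), val, 3*t - 1)[3] ≥ cnt + t - 17) → 2*t ≠ -16


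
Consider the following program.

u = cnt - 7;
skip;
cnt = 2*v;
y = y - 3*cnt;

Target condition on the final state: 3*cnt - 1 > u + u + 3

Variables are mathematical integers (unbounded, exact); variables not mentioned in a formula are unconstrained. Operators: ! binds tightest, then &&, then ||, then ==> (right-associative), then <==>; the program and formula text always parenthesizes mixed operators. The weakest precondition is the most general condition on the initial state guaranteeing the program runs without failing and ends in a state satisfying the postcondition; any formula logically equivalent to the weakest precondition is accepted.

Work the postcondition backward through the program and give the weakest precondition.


Working backward. After the program, the postcondition 3*cnt - 1 > u + u + 3 must hold; in canonical form it is 3*cnt > 2*u + 4.
Before y := y - 3*cnt: 3*cnt > 2*u + 4
Before cnt := 2*v: 6*v > 2*u + 4
Before skip: 6*v > 2*u + 4
Before u := cnt - 7: 6*v > 2*cnt - 10
Answer: WP = 6*v > 2*cnt - 10


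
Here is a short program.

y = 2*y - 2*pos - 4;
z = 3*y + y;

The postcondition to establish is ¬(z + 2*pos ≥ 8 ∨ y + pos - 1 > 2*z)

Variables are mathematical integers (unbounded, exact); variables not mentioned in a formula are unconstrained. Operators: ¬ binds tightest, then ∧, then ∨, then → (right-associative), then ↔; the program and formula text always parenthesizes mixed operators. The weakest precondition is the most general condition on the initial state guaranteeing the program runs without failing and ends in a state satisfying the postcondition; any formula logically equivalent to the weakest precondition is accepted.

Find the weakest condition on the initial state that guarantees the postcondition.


Working backward. After the program, the postcondition ¬(z + 2*pos ≥ 8 ∨ y + pos - 1 > 2*z) must hold; in canonical form it is ¬(2*pos + z ≥ 8 ∨ pos + y > 2*z + 1).
Before z := 3*y + y: ¬(2*pos + 4*y ≥ 8 ∨ pos > 7*y + 1)
Before y := 2*y - 2*pos - 4: ¬(8*y ≥ 6*pos + 24 ∨ 15*pos > 14*y - 27)
Answer: WP = ¬(8*y ≥ 6*pos + 24 ∨ 15*pos > 14*y - 27)


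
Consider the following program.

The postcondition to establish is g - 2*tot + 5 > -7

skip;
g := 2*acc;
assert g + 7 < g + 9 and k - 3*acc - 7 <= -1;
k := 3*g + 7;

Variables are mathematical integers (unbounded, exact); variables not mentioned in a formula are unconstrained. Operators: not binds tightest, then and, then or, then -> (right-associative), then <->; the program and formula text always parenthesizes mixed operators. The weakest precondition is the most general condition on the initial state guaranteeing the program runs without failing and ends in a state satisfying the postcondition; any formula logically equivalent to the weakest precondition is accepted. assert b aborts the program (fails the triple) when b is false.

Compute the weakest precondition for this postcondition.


Working backward. After the program, the postcondition g - 2*tot + 5 > -7 must hold; in canonical form it is g > 2*tot - 12.
Before k := 3*g + 7: g > 2*tot - 12
Before assert g + 7 < g + 9 and k - 3*acc - 7 <= -1: k <= 3*acc + 6 and g > 2*tot - 12
Before g := 2*acc: k <= 3*acc + 6 and 2*acc > 2*tot - 12
Before skip: k <= 3*acc + 6 and 2*acc > 2*tot - 12
Answer: WP = k <= 3*acc + 6 and 2*acc > 2*tot - 12


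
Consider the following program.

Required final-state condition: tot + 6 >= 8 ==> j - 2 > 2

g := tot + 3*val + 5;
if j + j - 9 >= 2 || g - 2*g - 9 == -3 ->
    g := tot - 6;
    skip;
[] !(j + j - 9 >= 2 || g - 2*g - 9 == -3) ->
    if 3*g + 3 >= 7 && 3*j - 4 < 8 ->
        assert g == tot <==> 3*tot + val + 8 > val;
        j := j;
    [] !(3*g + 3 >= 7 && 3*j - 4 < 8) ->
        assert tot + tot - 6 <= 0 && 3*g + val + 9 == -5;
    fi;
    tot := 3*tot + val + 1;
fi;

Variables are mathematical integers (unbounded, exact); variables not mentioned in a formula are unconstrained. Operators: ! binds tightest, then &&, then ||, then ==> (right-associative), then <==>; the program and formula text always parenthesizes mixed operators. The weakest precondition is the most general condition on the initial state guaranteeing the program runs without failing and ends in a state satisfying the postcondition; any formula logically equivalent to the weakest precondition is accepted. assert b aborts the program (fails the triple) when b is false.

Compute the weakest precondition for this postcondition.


Working backward. After the program, the postcondition tot + 6 >= 8 ==> j - 2 > 2 must hold; in canonical form it is tot >= 2 ==> j > 4.
Then branch requires tot >= 2 ==> j > 4; else branch requires ((3*g >= 4 && 3*j < 12) ==> ((g == tot <==> 3*tot > -8) && (3*tot + val >= 1 ==> j > 4))) && ((!(3*g >= 4 && 3*j < 12)) ==> (2*tot <= 6 && 3*g + val == -14 && (3*tot + val >= 1 ==> j > 4))).
Before the if: ((2*j >= 11 || g == -6) ==> (tot >= 2 ==> j > 4)) && ((!(2*j >= 11 || g == -6)) ==> (((3*g >= 4 && 3*j < 12) ==> ((g == tot <==> 3*tot > -8) && (3*tot + val >= 1 ==> j > 4))) && ((!(3*g >= 4 && 3*j < 12)) ==> (2*tot <= 6 && 3*g + val == -14 && (3*tot + val >= 1 ==> j > 4)))))
Before g := tot + 3*val + 5: ((2*j >= 11 || tot + 3*val == -11) ==> (tot >= 2 ==> j > 4)) && ((!(2*j >= 11 || tot + 3*val == -11)) ==> (((3*tot + 9*val >= -11 && 3*j < 12) ==> ((3*val == -5 <==> 3*tot > -8) && (3*tot + val >= 1 ==> j > 4))) && ((!(3*tot + 9*val >= -11 && 3*j < 12)) ==> (2*tot <= 6 && 3*tot + 10*val == -29 && (3*tot + val >= 1 ==> j > 4)))))
Answer: WP = ((2*j >= 11 || tot + 3*val == -11) ==> (tot >= 2 ==> j > 4)) && ((!(2*j >= 11 || tot + 3*val == -11)) ==> (((3*tot + 9*val >= -11 && 3*j < 12) ==> ((3*val == -5 <==> 3*tot > -8) && (3*tot + val >= 1 ==> j > 4))) && ((!(3*tot + 9*val >= -11 && 3*j < 12)) ==> (2*tot <= 6 && 3*tot + 10*val == -29 && (3*tot + val >= 1 ==> j > 4)))))


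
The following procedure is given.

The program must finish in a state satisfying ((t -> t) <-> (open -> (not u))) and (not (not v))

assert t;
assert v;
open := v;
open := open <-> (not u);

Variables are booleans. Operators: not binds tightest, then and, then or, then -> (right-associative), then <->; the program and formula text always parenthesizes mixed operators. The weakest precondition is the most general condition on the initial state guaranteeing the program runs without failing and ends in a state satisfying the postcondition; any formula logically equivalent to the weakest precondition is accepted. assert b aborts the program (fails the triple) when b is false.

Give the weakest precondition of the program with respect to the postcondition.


Working backward. After the program, the postcondition ((t -> t) <-> (open -> (not u))) and (not (not v)) must hold; in canonical form it is (open -> (not u)) and v.
Before open := open <-> (not u): ((open <-> (not u)) -> (not u)) and v
Before open := v: ((v <-> (not u)) -> (not u)) and v
Before assert v: v and ((v <-> (not u)) -> (not u))
Before assert t: t and v and ((v <-> (not u)) -> (not u))
Answer: WP = t and v and ((v <-> (not u)) -> (not u))


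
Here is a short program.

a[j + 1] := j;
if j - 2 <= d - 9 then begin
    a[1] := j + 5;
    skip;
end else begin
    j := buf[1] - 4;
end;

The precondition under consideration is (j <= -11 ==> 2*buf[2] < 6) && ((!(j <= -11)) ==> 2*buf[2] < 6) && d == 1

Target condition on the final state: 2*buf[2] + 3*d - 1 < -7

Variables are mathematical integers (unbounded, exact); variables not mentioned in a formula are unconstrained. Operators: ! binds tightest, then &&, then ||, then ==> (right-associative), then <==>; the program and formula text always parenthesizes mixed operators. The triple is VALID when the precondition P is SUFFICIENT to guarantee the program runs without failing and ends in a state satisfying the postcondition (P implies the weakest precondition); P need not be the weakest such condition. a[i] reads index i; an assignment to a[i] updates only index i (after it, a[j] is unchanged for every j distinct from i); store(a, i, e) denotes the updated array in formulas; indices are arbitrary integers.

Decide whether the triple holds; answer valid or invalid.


Working backward. After the program, the postcondition 2*buf[2] + 3*d - 1 < -7 must hold; in canonical form it is 2*buf[2] + 3*d < -6.
Then branch requires 2*buf[2] + 3*d < -6; else branch requires 2*buf[2] + 3*d < -6.
Before the if: (j <= d - 7 ==> 2*buf[2] + 3*d < -6) && ((!(j <= d - 7)) ==> 2*buf[2] + 3*d < -6)
Before a[j + 1] := j: (j <= d - 7 ==> 2*buf[2] + 3*d < -6) && ((!(j <= d - 7)) ==> 2*buf[2] + 3*d < -6)
The weakest precondition is (j <= d - 7 ==> 2*buf[2] + 3*d < -6) && ((!(j <= d - 7)) ==> 2*buf[2] + 3*d < -6).
Check whether (j <= -11 ==> 2*buf[2] < 6) && ((!(j <= -11)) ==> 2*buf[2] < 6) && d == 1 implies it.
Countermodel: at the initial state buf = {[2] = 0, elsewhere 0}, d = 1, j = 0, the precondition holds but the weakest precondition fails.
Answer: invalid


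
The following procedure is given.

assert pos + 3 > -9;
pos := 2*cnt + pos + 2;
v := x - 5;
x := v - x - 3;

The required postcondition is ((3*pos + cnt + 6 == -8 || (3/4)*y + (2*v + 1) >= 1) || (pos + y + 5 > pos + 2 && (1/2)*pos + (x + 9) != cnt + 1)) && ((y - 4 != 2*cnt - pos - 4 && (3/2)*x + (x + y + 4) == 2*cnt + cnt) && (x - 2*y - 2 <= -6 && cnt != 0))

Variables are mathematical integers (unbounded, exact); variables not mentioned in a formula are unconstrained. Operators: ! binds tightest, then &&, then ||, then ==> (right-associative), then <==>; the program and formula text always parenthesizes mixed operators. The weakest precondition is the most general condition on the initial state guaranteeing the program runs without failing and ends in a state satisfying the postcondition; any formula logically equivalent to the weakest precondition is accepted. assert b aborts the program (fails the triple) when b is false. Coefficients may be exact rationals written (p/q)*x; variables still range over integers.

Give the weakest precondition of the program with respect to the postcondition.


Working backward. After the program, the postcondition ((3*pos + cnt + 6 == -8 || (3/4)*y + (2*v + 1) >= 1) || (pos + y + 5 > pos + 2 && (1/2)*pos + (x + 9) != cnt + 1)) && ((y - 4 != 2*cnt - pos - 4 && (3/2)*x + (x + y + 4) == 2*cnt + cnt) && (x - 2*y - 2 <= -6 && cnt != 0)) must hold; in canonical form it is (cnt + 3*pos == -14 || 2*v + (3/4)*y >= 0 || (y > -3 && (1/2)*pos + x != cnt - 8)) && pos + y != 2*cnt && (5/2)*x + y == 3*cnt - 4 && x <= 2*y - 4 && cnt != 0.
Before x := v - x - 3: (cnt + 3*pos == -14 || 2*v + (3/4)*y >= 0 || (y > -3 && (1/2)*pos + v != cnt + x - 5)) && pos + y != 2*cnt && (5/2)*v + y == 3*cnt + (5/2)*x + 7/2 && v <= x + 2*y - 1 && cnt != 0
Before v := x - 5: (cnt + 3*pos == -14 || 2*x + (3/4)*y >= 10 || (y > -3 && (1/2)*pos != cnt)) && pos + y != 2*cnt && y == 3*cnt + 16 && 2*y >= -4 && cnt != 0
Before pos := 2*cnt + pos + 2: (7*cnt + 3*pos == -20 || 2*x + (3/4)*y >= 10 || (y > -3 && (1/2)*pos != -1)) && pos + y != -2 && y == 3*cnt + 16 && 2*y >= -4 && cnt != 0
Before assert pos + 3 > -9: pos > -12 && (7*cnt + 3*pos == -20 || 2*x + (3/4)*y >= 10 || (y > -3 && (1/2)*pos != -1)) && pos + y != -2 && y == 3*cnt + 16 && 2*y >= -4 && cnt != 0
Answer: WP = pos > -12 && (7*cnt + 3*pos == -20 || 2*x + (3/4)*y >= 10 || (y > -3 && (1/2)*pos != -1)) && pos + y != -2 && y == 3*cnt + 16 && 2*y >= -4 && cnt != 0


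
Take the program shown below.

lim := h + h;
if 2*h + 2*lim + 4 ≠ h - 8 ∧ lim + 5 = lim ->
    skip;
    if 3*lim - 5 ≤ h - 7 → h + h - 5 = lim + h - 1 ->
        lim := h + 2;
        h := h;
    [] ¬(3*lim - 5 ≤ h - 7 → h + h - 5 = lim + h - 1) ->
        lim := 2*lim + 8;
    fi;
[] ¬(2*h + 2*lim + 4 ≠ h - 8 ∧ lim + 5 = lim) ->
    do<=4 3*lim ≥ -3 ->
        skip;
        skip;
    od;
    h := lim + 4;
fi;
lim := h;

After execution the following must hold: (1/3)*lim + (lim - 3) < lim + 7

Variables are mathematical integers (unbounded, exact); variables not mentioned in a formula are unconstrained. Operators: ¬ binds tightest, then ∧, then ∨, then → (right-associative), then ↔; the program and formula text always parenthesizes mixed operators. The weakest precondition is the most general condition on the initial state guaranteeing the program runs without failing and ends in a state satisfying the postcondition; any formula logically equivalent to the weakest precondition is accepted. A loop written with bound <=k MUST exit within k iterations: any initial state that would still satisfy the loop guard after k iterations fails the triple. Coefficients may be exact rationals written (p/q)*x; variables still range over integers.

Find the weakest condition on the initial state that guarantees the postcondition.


Working backward. After the program, the postcondition (1/3)*lim + (lim - 3) < lim + 7 must hold; in canonical form it is (1/3)*lim < 10.
Before lim := h: (1/3)*h < 10
Then branch requires ((3*lim ≤ h - 2 → h = lim + 4) → (1/3)*h < 10) ∧ ((¬(3*lim ≤ h - 2 → h = lim + 4)) → (1/3)*h < 10); else branch requires (3*lim ≥ -3 → ((3*lim ≥ -3 → ((3*lim ≥ -3 → ((3*lim ≥ -3 → ((¬(3*lim ≥ -3)) ∧ (1/3)*lim < 26/3)) ∧ ((¬(3*lim ≥ -3)) → (1/3)*lim < 26/3))) ∧ ((¬(3*lim ≥ -3)) → (1/3)*lim < 26/3))) ∧ ((¬(3*lim ≥ -3)) → (1/3)*lim < 26/3))) ∧ ((¬(3*lim ≥ -3)) → (1/3)*lim < 26/3).
Before the if: (3*lim ≥ -3 → ((3*lim ≥ -3 → ((3*lim ≥ -3 → ((3*lim ≥ -3 → ((¬(3*lim ≥ -3)) ∧ (1/3)*lim < 26/3)) ∧ ((¬(3*lim ≥ -3)) → (1/3)*lim < 26/3))) ∧ ((¬(3*lim ≥ -3)) → (1/3)*lim < 26/3))) ∧ ((¬(3*lim ≥ -3)) → (1/3)*lim < 26/3))) ∧ ((¬(3*lim ≥ -3)) → (1/3)*lim < 26/3)
Before lim := h + h: (6*h ≥ -3 → ((6*h ≥ -3 → ((6*h ≥ -3 → ((6*h ≥ -3 → ((¬(6*h ≥ -3)) ∧ (2/3)*h < 26/3)) ∧ ((¬(6*h ≥ -3)) → (2/3)*h < 26/3))) ∧ ((¬(6*h ≥ -3)) → (2/3)*h < 26/3))) ∧ ((¬(6*h ≥ -3)) → (2/3)*h < 26/3))) ∧ ((¬(6*h ≥ -3)) → (2/3)*h < 26/3)
Answer: WP = (6*h ≥ -3 → ((6*h ≥ -3 → ((6*h ≥ -3 → ((6*h ≥ -3 → ((¬(6*h ≥ -3)) ∧ (2/3)*h < 26/3)) ∧ ((¬(6*h ≥ -3)) → (2/3)*h < 26/3))) ∧ ((¬(6*h ≥ -3)) → (2/3)*h < 26/3))) ∧ ((¬(6*h ≥ -3)) → (2/3)*h < 26/3))) ∧ ((¬(6*h ≥ -3)) → (2/3)*h < 26/3)


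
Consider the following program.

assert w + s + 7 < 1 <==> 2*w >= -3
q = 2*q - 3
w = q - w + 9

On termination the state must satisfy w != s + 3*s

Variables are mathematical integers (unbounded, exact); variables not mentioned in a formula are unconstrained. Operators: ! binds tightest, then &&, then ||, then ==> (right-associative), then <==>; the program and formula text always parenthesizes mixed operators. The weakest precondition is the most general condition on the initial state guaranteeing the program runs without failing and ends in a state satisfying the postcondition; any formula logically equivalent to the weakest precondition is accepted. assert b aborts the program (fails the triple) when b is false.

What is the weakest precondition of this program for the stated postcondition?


Working backward. After the program, the postcondition w != s + 3*s must hold; in canonical form it is w != 4*s.
Before w := q - w + 9: q != 4*s + w - 9
Before q := 2*q - 3: 2*q != 4*s + w - 6
Before assert w + s + 7 < 1 <==> 2*w >= -3: (s + w < -6 <==> 2*w >= -3) && 2*q != 4*s + w - 6
Answer: WP = (s + w < -6 <==> 2*w >= -3) && 2*q != 4*s + w - 6


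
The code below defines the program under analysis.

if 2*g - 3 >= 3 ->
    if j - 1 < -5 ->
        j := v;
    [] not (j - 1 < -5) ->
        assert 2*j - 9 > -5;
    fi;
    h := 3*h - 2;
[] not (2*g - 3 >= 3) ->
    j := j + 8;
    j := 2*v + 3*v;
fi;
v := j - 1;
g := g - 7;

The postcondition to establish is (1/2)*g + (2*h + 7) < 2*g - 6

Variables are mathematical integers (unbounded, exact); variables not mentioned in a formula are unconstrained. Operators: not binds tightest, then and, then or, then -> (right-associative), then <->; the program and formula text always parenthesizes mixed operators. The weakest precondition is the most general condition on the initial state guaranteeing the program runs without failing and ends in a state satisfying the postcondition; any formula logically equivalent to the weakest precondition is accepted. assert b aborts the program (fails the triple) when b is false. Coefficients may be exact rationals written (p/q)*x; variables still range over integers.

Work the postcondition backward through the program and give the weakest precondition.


Working backward. After the program, the postcondition (1/2)*g + (2*h + 7) < 2*g - 6 must hold; in canonical form it is 2*h < (3/2)*g - 13.
Before g := g - 7: 2*h < (3/2)*g - 47/2
Before v := j - 1: 2*h < (3/2)*g - 47/2
Then branch requires (j < -4 -> 6*h < (3/2)*g - 39/2) and ((not (j < -4)) -> (2*j > 4 and 6*h < (3/2)*g - 39/2)); else branch requires 2*h < (3/2)*g - 47/2.
Before the if: (2*g >= 6 -> ((j < -4 -> 6*h < (3/2)*g - 39/2) and ((not (j < -4)) -> (2*j > 4 and 6*h < (3/2)*g - 39/2)))) and ((not (2*g >= 6)) -> 2*h < (3/2)*g - 47/2)
Answer: WP = (2*g >= 6 -> ((j < -4 -> 6*h < (3/2)*g - 39/2) and ((not (j < -4)) -> (2*j > 4 and 6*h < (3/2)*g - 39/2)))) and ((not (2*g >= 6)) -> 2*h < (3/2)*g - 47/2)


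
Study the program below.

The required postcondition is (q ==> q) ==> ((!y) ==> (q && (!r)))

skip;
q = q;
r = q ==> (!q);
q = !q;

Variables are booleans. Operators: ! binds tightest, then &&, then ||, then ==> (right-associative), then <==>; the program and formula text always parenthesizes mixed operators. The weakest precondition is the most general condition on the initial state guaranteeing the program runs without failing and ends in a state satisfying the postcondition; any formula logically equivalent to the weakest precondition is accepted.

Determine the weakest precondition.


Working backward. After the program, the postcondition (q ==> q) ==> ((!y) ==> (q && (!r))) must hold; in canonical form it is (!y) ==> (q && (!r)).
Before q := !q: (!y) ==> ((!q) && (!r))
Before r := q ==> (!q): (!y) ==> ((!q) && (!(q ==> (!q))))
Before q := q: (!y) ==> ((!q) && (!(q ==> (!q))))
Before skip: (!y) ==> ((!q) && (!(q ==> (!q))))
Answer: WP = (!y) ==> ((!q) && (!(q ==> (!q))))


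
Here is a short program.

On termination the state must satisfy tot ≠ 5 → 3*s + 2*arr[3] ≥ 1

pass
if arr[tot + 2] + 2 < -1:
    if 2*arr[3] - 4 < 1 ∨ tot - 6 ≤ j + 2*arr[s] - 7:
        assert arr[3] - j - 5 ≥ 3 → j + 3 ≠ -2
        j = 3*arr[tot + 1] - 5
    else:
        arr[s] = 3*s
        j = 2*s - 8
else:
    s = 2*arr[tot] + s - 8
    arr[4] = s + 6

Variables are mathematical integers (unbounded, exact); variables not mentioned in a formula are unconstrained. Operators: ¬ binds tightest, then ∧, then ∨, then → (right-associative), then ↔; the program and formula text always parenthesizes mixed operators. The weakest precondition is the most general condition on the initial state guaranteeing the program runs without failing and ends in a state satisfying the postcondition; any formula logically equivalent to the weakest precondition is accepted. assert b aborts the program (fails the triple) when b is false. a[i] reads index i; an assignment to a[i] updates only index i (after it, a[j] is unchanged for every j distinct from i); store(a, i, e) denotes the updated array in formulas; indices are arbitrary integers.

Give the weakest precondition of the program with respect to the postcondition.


Working backward. After the program, the postcondition tot ≠ 5 → 3*s + 2*arr[3] ≥ 1 must hold; in canonical form it is tot ≠ 5 → 2*arr[3] + 3*s ≥ 1.
Then branch requires ((2*arr[3] < 5 ∨ tot ≤ 2*arr[s] + j - 1) → ((arr[3] ≥ j + 8 → j ≠ -5) ∧ (tot ≠ 5 → 2*arr[3] + 3*s ≥ 1))) ∧ ((¬(2*arr[3] < 5 ∨ tot ≤ 2*arr[s] + j - 1)) → (tot ≠ 5 → 2*store(arr, s, 3*s)[3] + 3*s ≥ 1)); else branch requires tot ≠ 5 → 2*arr[3] + 6*arr[tot] + 3*s ≥ 25.
Before the if: (arr[tot + 2] < -3 → (((2*arr[3] < 5 ∨ tot ≤ 2*arr[s] + j - 1) → ((arr[3] ≥ j + 8 → j ≠ -5) ∧ (tot ≠ 5 → 2*arr[3] + 3*s ≥ 1))) ∧ ((¬(2*arr[3] < 5 ∨ tot ≤ 2*arr[s] + j - 1)) → (tot ≠ 5 → 2*store(arr, s, 3*s)[3] + 3*s ≥ 1)))) ∧ ((¬(arr[tot + 2] < -3)) → (tot ≠ 5 → 2*arr[3] + 6*arr[tot] + 3*s ≥ 25))
Before skip: (arr[tot + 2] < -3 → (((2*arr[3] < 5 ∨ tot ≤ 2*arr[s] + j - 1) → ((arr[3] ≥ j + 8 → j ≠ -5) ∧ (tot ≠ 5 → 2*arr[3] + 3*s ≥ 1))) ∧ ((¬(2*arr[3] < 5 ∨ tot ≤ 2*arr[s] + j - 1)) → (tot ≠ 5 → 2*store(arr, s, 3*s)[3] + 3*s ≥ 1)))) ∧ ((¬(arr[tot + 2] < -3)) → (tot ≠ 5 → 2*arr[3] + 6*arr[tot] + 3*s ≥ 25))
Answer: WP = (arr[tot + 2] < -3 → (((2*arr[3] < 5 ∨ tot ≤ 2*arr[s] + j - 1) → ((arr[3] ≥ j + 8 → j ≠ -5) ∧ (tot ≠ 5 → 2*arr[3] + 3*s ≥ 1))) ∧ ((¬(2*arr[3] < 5 ∨ tot ≤ 2*arr[s] + j - 1)) → (tot ≠ 5 → 2*store(arr, s, 3*s)[3] + 3*s ≥ 1)))) ∧ ((¬(arr[tot + 2] < -3)) → (tot ≠ 5 → 2*arr[3] + 6*arr[tot] + 3*s ≥ 25))


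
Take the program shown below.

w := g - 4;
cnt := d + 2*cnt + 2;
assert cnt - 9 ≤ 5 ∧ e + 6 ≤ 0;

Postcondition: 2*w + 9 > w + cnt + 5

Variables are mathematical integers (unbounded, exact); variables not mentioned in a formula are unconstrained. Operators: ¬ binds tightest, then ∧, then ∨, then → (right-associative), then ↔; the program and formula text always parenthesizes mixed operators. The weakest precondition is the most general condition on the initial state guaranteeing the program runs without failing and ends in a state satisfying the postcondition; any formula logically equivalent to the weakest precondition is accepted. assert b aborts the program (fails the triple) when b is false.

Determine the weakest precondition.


Working backward. After the program, the postcondition 2*w + 9 > w + cnt + 5 must hold; in canonical form it is w > cnt - 4.
Before assert cnt - 9 ≤ 5 ∧ e + 6 ≤ 0: cnt ≤ 14 ∧ e ≤ -6 ∧ w > cnt - 4
Before cnt := d + 2*cnt + 2: 2*cnt + d ≤ 12 ∧ e ≤ -6 ∧ w > 2*cnt + d - 2
Before w := g - 4: 2*cnt + d ≤ 12 ∧ e ≤ -6 ∧ g > 2*cnt + d + 2
Answer: WP = 2*cnt + d ≤ 12 ∧ e ≤ -6 ∧ g > 2*cnt + d + 2


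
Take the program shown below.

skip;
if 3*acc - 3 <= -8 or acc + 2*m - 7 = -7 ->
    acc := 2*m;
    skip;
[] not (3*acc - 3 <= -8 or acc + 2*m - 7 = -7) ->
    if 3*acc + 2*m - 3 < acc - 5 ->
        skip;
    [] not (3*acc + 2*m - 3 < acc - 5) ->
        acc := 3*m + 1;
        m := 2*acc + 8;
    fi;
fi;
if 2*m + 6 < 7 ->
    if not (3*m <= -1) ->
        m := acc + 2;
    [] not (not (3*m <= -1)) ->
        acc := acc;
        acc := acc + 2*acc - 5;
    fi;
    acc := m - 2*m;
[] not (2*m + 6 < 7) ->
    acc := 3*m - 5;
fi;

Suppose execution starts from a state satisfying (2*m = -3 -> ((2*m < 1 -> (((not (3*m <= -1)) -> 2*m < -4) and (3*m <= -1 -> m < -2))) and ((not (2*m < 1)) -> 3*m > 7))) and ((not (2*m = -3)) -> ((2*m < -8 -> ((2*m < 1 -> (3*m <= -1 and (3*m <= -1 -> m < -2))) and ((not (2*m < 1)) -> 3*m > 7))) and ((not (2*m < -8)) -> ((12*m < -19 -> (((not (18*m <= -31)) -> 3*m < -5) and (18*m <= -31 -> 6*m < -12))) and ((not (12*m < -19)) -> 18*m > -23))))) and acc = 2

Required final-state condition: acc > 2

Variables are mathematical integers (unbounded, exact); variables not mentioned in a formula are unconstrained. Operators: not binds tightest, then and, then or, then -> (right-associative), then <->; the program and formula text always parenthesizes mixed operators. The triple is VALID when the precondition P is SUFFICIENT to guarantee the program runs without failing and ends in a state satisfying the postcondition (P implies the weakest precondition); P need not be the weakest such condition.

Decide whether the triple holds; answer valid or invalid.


Working backward. After the program, acc > 2 must hold.
Then branch requires ((not (3*m <= -1)) -> acc < -4) and (3*m <= -1 -> m < -2); else branch requires 3*m > 7.
Before the if: (2*m < 1 -> (((not (3*m <= -1)) -> acc < -4) and (3*m <= -1 -> m < -2))) and ((not (2*m < 1)) -> 3*m > 7)
Then branch requires (2*m < 1 -> (((not (3*m <= -1)) -> 2*m < -4) and (3*m <= -1 -> m < -2))) and ((not (2*m < 1)) -> 3*m > 7); else branch requires (2*acc + 2*m < -2 -> ((2*m < 1 -> (((not (3*m <= -1)) -> acc < -4) and (3*m <= -1 -> m < -2))) and ((not (2*m < 1)) -> 3*m > 7))) and ((not (2*acc + 2*m < -2)) -> ((12*m < -19 -> (((not (18*m <= -31)) -> 3*m < -5) and (18*m <= -31 -> 6*m < -12))) and ((not (12*m < -19)) -> 18*m > -23))).
Before the if: ((3*acc <= -5 or acc + 2*m = 0) -> ((2*m < 1 -> (((not (3*m <= -1)) -> 2*m < -4) and (3*m <= -1 -> m < -2))) and ((not (2*m < 1)) -> 3*m > 7))) and ((not (3*acc <= -5 or acc + 2*m = 0)) -> ((2*acc + 2*m < -2 -> ((2*m < 1 -> (((not (3*m <= -1)) -> acc < -4) and (3*m <= -1 -> m < -2))) and ((not (2*m < 1)) -> 3*m > 7))) and ((not (2*acc + 2*m < -2)) -> ((12*m < -19 -> (((not (18*m <= -31)) -> 3*m < -5) and (18*m <= -31 -> 6*m < -12))) and ((not (12*m < -19)) -> 18*m > -23)))))
Before skip: ((3*acc <= -5 or acc + 2*m = 0) -> ((2*m < 1 -> (((not (3*m <= -1)) -> 2*m < -4) and (3*m <= -1 -> m < -2))) and ((not (2*m < 1)) -> 3*m > 7))) and ((not (3*acc <= -5 or acc + 2*m = 0)) -> ((2*acc + 2*m < -2 -> ((2*m < 1 -> (((not (3*m <= -1)) -> acc < -4) and (3*m <= -1 -> m < -2))) and ((not (2*m < 1)) -> 3*m > 7))) and ((not (2*acc + 2*m < -2)) -> ((12*m < -19 -> (((not (18*m <= -31)) -> 3*m < -5) and (18*m <= -31 -> 6*m < -12))) and ((not (12*m < -19)) -> 18*m > -23)))))
The weakest precondition is ((3*acc <= -5 or acc + 2*m = 0) -> ((2*m < 1 -> (((not (3*m <= -1)) -> 2*m < -4) and (3*m <= -1 -> m < -2))) and ((not (2*m < 1)) -> 3*m > 7))) and ((not (3*acc <= -5 or acc + 2*m = 0)) -> ((2*acc + 2*m < -2 -> ((2*m < 1 -> (((not (3*m <= -1)) -> acc < -4) and (3*m <= -1 -> m < -2))) and ((not (2*m < 1)) -> 3*m > 7))) and ((not (2*acc + 2*m < -2)) -> ((12*m < -19 -> (((not (18*m <= -31)) -> 3*m < -5) and (18*m <= -31 -> 6*m < -12))) and ((not (12*m < -19)) -> 18*m > -23))))).
Check whether (2*m = -3 -> ((2*m < 1 -> (((not (3*m <= -1)) -> 2*m < -4) and (3*m <= -1 -> m < -2))) and ((not (2*m < 1)) -> 3*m > 7))) and ((not (2*m = -3)) -> ((2*m < -8 -> ((2*m < 1 -> (3*m <= -1 and (3*m <= -1 -> m < -2))) and ((not (2*m < 1)) -> 3*m > 7))) and ((not (2*m < -8)) -> ((12*m < -19 -> (((not (18*m <= -31)) -> 3*m < -5) and (18*m <= -31 -> 6*m < -12))) and ((not (12*m < -19)) -> 18*m > -23))))) and acc = 2 implies it.
Countermodel: at the initial state acc = 2, m = -1, the precondition holds but the weakest precondition fails.
Answer: invalid


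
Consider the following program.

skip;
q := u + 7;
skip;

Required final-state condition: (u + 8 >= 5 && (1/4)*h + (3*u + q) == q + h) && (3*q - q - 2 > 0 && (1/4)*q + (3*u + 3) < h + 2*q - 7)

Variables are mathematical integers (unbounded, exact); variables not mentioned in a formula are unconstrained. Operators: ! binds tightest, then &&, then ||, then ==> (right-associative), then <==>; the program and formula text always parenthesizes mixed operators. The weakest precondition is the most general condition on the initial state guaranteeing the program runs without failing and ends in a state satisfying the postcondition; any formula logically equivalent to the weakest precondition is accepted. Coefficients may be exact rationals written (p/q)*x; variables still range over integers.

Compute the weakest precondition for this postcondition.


Working backward. After the program, the postcondition (u + 8 >= 5 && (1/4)*h + (3*u + q) == q + h) && (3*q - q - 2 > 0 && (1/4)*q + (3*u + 3) < h + 2*q - 7) must hold; in canonical form it is u >= -3 && 3*u == (3/4)*h && 2*q > 2 && 3*u < h + (7/4)*q - 10.
Before skip: u >= -3 && 3*u == (3/4)*h && 2*q > 2 && 3*u < h + (7/4)*q - 10
Before q := u + 7: u >= -3 && 3*u == (3/4)*h && 2*u > -12 && (5/4)*u < h + 9/4
Before skip: u >= -3 && 3*u == (3/4)*h && 2*u > -12 && (5/4)*u < h + 9/4
Answer: WP = u >= -3 && 3*u == (3/4)*h && 2*u > -12 && (5/4)*u < h + 9/4


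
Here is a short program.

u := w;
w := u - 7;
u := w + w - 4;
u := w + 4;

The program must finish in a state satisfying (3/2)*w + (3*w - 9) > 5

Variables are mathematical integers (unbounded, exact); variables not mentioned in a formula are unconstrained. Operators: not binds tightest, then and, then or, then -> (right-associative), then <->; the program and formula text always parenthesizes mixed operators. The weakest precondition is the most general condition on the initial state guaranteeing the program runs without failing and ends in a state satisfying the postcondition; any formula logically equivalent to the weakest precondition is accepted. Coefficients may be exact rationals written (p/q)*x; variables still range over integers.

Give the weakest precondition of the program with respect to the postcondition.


Working backward. After the program, the postcondition (3/2)*w + (3*w - 9) > 5 must hold; in canonical form it is (9/2)*w > 14.
Before u := w + 4: (9/2)*w > 14
Before u := w + w - 4: (9/2)*w > 14
Before w := u - 7: (9/2)*u > 91/2
Before u := w: (9/2)*w > 91/2
Answer: WP = (9/2)*w > 91/2


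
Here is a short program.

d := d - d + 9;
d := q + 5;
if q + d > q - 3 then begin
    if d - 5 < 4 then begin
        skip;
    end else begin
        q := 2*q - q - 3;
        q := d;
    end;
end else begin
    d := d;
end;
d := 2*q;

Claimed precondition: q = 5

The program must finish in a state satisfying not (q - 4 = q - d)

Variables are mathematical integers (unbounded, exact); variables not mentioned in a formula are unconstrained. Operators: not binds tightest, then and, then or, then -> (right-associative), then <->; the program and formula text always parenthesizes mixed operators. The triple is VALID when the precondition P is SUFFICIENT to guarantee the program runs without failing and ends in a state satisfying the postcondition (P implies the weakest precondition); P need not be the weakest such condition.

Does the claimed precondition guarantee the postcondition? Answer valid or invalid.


Working backward. After the program, the postcondition not (q - 4 = q - d) must hold; in canonical form it is not (d = 4).
Before d := 2*q: not (2*q = 4)
Then branch requires (d < 9 -> (not (2*q = 4))) and ((not (d < 9)) -> (not (2*d = 4))); else branch requires not (2*q = 4).
Before the if: (d > -3 -> ((d < 9 -> (not (2*q = 4))) and ((not (d < 9)) -> (not (2*d = 4))))) and ((not (d > -3)) -> (not (2*q = 4)))
Before d := q + 5: (q > -8 -> ((q < 4 -> (not (2*q = 4))) and ((not (q < 4)) -> (not (2*q = -6))))) and ((not (q > -8)) -> (not (2*q = 4)))
Before d := d - d + 9: (q > -8 -> ((q < 4 -> (not (2*q = 4))) and ((not (q < 4)) -> (not (2*q = -6))))) and ((not (q > -8)) -> (not (2*q = 4)))
The weakest precondition is (q > -8 -> ((q < 4 -> (not (2*q = 4))) and ((not (q < 4)) -> (not (2*q = -6))))) and ((not (q > -8)) -> (not (2*q = 4))).
Check whether q = 5 implies it.
Every state satisfying the precondition satisfies the weakest precondition: the implication holds.
Answer: valid


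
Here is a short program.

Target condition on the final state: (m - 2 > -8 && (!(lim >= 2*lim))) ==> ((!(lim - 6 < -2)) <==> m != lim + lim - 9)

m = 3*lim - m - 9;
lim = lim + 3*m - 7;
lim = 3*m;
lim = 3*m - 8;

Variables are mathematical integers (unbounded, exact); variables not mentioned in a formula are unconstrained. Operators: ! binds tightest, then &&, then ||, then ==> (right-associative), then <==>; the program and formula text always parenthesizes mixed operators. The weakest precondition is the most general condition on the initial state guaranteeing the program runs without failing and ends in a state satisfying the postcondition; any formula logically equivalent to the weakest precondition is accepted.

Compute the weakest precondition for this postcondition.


Working backward. After the program, the postcondition (m - 2 > -8 && (!(lim >= 2*lim))) ==> ((!(lim - 6 < -2)) <==> m != lim + lim - 9) must hold; in canonical form it is (m > -6 && (!(lim <= 0))) ==> ((!(lim < 4)) <==> m != 2*lim - 9).
Before lim := 3*m - 8: (m > -6 && (!(3*m <= 8))) ==> ((!(3*m < 12)) <==> 5*m != 25)
Before lim := 3*m: (m > -6 && (!(3*m <= 8))) ==> ((!(3*m < 12)) <==> 5*m != 25)
Before lim := lim + 3*m - 7: (m > -6 && (!(3*m <= 8))) ==> ((!(3*m < 12)) <==> 5*m != 25)
Before m := 3*lim - m - 9: (3*lim > m + 3 && (!(9*lim <= 3*m + 35))) ==> ((!(9*lim < 3*m + 39)) <==> 15*lim != 5*m + 70)
Answer: WP = (3*lim > m + 3 && (!(9*lim <= 3*m + 35))) ==> ((!(9*lim < 3*m + 39)) <==> 15*lim != 5*m + 70)
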